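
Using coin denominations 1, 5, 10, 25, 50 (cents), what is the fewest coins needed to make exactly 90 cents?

Greedy: take as many of the largest coin as possible, then repeat with the remainder.
90 − 1×50→40 − 1×25→15 − 1×10→5 − 1×5→0
Total coins = 1 + 1 + 1 + 1 = 4

4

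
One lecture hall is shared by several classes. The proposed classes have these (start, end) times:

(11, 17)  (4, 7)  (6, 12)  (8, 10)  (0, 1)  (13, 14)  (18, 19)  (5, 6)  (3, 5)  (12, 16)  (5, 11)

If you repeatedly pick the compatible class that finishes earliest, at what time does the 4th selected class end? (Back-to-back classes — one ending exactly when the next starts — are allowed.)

10

Greedy by earliest finish: after sorting by end time, pick each interval compatible with the last pick.
Sorted by end: (0,1)  (3,5)  (5,6)  (4,7)  (8,10)  (5,11)  (6,12)  (13,14)  (12,16)  (11,17)  (18,19)
take (0,1); take (3,5); take (5,6); take (8,10); skip (6,12); take (13,14); skip (12,16); take (18,19).
Selected: (0,1) (3,5) (5,6) (8,10) (13,14) (18,19)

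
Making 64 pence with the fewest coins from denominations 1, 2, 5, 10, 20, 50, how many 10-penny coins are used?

1

Use the largest denomination that fits, subtract, and repeat.
64 = 1×50 + 1×10 + 2×2
Count of 10: 1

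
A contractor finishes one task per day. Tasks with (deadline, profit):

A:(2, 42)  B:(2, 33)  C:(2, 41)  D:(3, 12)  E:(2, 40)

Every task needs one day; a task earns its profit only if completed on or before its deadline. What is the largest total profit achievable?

Profit order: A=42 C=41 E=40 B=33 D=12
Assign: A→slot 2, C→slot 1, E skipped, B skipped, D→slot 3.
Slots: [1:C] [2:A] [3:D]
Profit = 41 + 42 + 12 = 95

95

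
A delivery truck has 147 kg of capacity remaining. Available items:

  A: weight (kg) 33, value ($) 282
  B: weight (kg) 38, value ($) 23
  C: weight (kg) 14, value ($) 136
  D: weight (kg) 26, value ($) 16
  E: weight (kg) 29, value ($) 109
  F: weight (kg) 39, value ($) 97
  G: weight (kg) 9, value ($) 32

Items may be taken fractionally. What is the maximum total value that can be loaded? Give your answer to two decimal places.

670.15

Greedy by value/weight ratio, highest first.
Ratios (sorted): C 9.71, A 8.55, E 3.76, G 3.56, F 2.49, D 0.62, B 0.61
take C (14 @ 136); take A (33 @ 282); take E (29 @ 109); take G (9 @ 32); take F (39 @ 97); take 23/26 of D → 14.15. Capacity used 147/147.
Total value = 670.15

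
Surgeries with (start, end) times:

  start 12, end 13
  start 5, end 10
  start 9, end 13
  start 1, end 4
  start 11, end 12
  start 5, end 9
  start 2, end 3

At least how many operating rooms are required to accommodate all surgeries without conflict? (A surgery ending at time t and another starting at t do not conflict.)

Events (time:±→running): 1:+→1 2:+→2 … peak 2.

2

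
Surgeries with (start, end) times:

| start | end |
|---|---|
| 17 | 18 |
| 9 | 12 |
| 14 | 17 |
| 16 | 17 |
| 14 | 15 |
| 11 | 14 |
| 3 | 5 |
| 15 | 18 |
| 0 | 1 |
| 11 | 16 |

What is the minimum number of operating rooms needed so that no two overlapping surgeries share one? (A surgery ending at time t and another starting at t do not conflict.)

3

Count concurrent intervals with a sweep; the peak is the room count.
starts: [0, 3, 9, 11, 11, 14, 14, 15, 16, 17]
ends:   [1, 5, 12, 14, 15, 16, 17, 17, 18, 18]
s0→1 e1→0 s3→1 e5→0 s9→1 s11→2 s11→3  — peak 3.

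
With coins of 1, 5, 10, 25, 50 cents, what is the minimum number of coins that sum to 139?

Greedy: take as many of the largest coin as possible, then repeat with the remainder.
139 = 2×50 + 1×25 + 1×10 + 4×1
Total coins = 2 + 1 + 1 + 4 = 8

8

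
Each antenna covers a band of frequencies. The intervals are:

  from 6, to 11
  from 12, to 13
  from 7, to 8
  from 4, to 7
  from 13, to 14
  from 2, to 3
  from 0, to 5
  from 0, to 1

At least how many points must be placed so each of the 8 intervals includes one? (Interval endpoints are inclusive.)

Process intervals by earliest right end; each time one isn't hit yet, stab at its right endpoint.
Sorted: [0,1] [2,3] [0,5] [4,7] [7,8] [6,11] [12,13] [13,14]
{[0,1]} hit by 1; {[2,3],[0,5]} hit by 3; {[4,7],[7,8],[6,11]} hit by 7; {[12,13],[13,14]} hit by 13.
Points: 1, 3, 7, 13 (4 total).

4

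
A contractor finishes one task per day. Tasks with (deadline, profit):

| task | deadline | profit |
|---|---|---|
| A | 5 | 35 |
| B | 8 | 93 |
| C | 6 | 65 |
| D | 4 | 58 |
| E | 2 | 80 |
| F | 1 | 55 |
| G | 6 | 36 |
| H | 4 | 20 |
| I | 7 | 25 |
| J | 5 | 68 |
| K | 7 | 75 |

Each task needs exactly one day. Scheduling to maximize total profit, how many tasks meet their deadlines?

Take jobs in profit order; each goes to the latest open slot no later than its deadline.
Profit order: B=93 E=80 K=75 J=68 C=65 D=58 F=55 G=36 A=35 I=25 H=20
Assign: B→slot 8, E→slot 2, K→slot 7, J→slot 5, C→slot 6, D→slot 4, F→slot 1, G→slot 3, A skipped, I skipped, H skipped.
Slots: [1:F] [2:E] [3:G] [4:D] [5:J] [6:C] [7:K] [8:B]
8 of 11 scheduled.

8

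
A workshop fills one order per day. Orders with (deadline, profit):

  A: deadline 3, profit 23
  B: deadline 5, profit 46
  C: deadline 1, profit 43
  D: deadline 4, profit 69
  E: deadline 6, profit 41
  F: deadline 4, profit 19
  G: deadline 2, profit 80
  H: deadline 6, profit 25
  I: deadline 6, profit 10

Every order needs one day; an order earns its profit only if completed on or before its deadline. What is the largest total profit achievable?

Sort by profit descending; place each in the latest free slot ≤ its deadline.
By profit: G(d2,80), D(d4,69), B(d5,46), C(d1,43), E(d6,41), H(d6,25), A(d3,23), F(d4,19), I(d6,10)
G→slot 2; D→slot 4; B→slot 5; C→slot 1; E→slot 6; H→slot 3; A skipped; F skipped; I skipped.
Profit = 43 + 80 + 25 + 69 + 46 + 41 = 304

304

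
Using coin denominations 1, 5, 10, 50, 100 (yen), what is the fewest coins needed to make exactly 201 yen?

Greedy: take as many of the largest coin as possible, then repeat with the remainder.
201 = 2×100 + 1×1
Total coins = 2 + 1 = 3

3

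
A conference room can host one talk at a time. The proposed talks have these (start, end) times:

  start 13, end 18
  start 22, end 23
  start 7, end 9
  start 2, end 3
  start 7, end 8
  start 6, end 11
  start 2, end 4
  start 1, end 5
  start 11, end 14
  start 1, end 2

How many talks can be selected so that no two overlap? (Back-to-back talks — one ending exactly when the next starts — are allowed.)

Greedy by earliest finish: after sorting by end time, pick each interval compatible with the last pick.
Sorted by end: (1,2)  (2,3)  (2,4)  (1,5)  (7,8)  (7,9)  (6,11)  (11,14)  (13,18)  (22,23)
take (1,2); take (2,3); skip (1,5); take (7,8); skip (7,9); take (11,14); take (22,23).
Selected 5 talks.

5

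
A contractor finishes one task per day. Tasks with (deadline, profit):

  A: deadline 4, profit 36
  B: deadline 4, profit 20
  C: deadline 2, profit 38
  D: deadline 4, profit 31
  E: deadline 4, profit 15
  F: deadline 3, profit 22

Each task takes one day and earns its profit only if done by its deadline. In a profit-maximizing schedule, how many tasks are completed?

Take jobs in profit order; each goes to the latest open slot no later than its deadline.
By profit: C(d2,38), A(d4,36), D(d4,31), F(d3,22), B(d4,20), E(d4,15)
C→slot 2; A→slot 4; D→slot 3; F→slot 1; B skipped; E skipped.
4 of 6 scheduled.

4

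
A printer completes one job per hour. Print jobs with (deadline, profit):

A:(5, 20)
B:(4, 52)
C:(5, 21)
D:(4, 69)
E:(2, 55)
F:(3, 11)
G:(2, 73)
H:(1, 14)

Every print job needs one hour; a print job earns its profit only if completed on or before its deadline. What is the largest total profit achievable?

270

By profit: G(d2,73), D(d4,69), E(d2,55), B(d4,52), C(d5,21), A(d5,20), H(d1,14), F(d3,11)
G→slot 2; D→slot 4; E→slot 1; B→slot 3; C→slot 5; A skipped; H skipped; F skipped.
Profit = 55 + 73 + 52 + 69 + 21 = 270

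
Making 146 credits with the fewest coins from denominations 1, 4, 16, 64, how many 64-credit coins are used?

146 = 2×64 + 1×16 + 2×1
Count of 64: 2

2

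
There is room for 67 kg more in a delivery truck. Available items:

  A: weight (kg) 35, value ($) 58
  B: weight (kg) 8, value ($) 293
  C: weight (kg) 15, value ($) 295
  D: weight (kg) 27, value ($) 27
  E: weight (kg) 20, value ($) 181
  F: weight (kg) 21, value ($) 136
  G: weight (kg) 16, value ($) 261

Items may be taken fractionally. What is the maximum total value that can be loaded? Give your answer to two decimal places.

1081.81

Order: B (293/8=36.62) > C (295/15=19.67) > G (261/16=16.31) > E (181/20=9.05) > F (136/21=6.48) > A (58/35=1.66) > D (27/27=1.00)
Fill: take B (8 @ 293) → take C (15 @ 295) → take G (16 @ 261) → take E (20 @ 181) → take 8/21 of F → 51.81; 67/67 used.
Total value = 1081.81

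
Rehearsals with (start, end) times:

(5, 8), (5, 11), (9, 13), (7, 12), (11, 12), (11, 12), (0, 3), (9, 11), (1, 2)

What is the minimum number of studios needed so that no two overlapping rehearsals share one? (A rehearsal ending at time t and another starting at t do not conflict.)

4

The answer is the maximum number of intervals overlapping at any instant.
starts: [0, 1, 5, 5, 7, 9, 9, 11, 11]
ends:   [2, 3, 8, 11, 11, 12, 12, 12, 13]
s0→1 s1→2 e2→1 e3→0 s5→1 s5→2 s7→3 e8→2 s9→3 s9→4  — peak 4.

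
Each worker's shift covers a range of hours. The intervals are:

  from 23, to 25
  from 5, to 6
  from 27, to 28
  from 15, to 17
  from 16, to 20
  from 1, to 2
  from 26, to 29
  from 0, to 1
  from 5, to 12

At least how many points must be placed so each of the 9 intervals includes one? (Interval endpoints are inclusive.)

Sorted: [0,1] [1,2] [5,6] [5,12] [15,17] [16,20] [23,25] [27,28] [26,29]
{[0,1],[1,2]} hit by 1; {[5,6],[5,12]} hit by 6; {[15,17],[16,20]} hit by 17; {[23,25]} hit by 25; {[27,28],[26,29]} hit by 28.
Points: 1, 6, 17, 25, 28 (5 total).

5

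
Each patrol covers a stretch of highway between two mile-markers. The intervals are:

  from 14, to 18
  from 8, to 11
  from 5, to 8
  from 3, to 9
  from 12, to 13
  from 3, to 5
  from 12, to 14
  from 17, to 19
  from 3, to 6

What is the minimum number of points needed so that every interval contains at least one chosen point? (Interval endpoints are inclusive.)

Process intervals by earliest right end; each time one isn't hit yet, stab at its right endpoint.
By right end: [3,5]  [3,6]  [5,8]  [3,9]  [8,11]  [12,13]  [12,14]  [14,18]  [17,19]
[3,5] uncovered → point at 5; [8,11] uncovered → point at 11; [12,13] uncovered → point at 13; [14,18] uncovered → point at 18.
Points: 5, 11, 13, 18 (4 total).

4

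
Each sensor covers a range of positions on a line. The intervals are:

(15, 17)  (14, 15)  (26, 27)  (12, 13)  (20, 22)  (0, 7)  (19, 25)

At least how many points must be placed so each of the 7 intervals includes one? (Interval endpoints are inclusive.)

Process intervals by earliest right end; each time one isn't hit yet, stab at its right endpoint.
By right end: [0,7]  [12,13]  [14,15]  [15,17]  [20,22]  [19,25]  [26,27]
[0,7] uncovered → point at 7; [12,13] uncovered → point at 13; [14,15] uncovered → point at 15; [20,22] uncovered → point at 22; [26,27] uncovered → point at 27.
Points: 7, 13, 15, 22, 27 (5 total).

5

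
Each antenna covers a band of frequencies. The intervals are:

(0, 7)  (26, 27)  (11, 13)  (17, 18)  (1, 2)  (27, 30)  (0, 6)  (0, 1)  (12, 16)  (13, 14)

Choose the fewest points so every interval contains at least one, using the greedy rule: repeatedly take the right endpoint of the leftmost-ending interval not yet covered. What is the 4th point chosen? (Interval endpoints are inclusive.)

Sort by right endpoint; whenever an interval is uncovered, place a point at its right end.
Sorted: [0,1] [1,2] [0,6] [0,7] [11,13] [13,14] [12,16] [17,18] [26,27] [27,30]
{[0,1],[1,2],[0,6],[0,7]} hit by 1; {[11,13],[13,14],[12,16]} hit by 13; {[17,18]} hit by 18; {[26,27],[27,30]} hit by 27.
Points: 1, 13, 18, 27 (4 total).

27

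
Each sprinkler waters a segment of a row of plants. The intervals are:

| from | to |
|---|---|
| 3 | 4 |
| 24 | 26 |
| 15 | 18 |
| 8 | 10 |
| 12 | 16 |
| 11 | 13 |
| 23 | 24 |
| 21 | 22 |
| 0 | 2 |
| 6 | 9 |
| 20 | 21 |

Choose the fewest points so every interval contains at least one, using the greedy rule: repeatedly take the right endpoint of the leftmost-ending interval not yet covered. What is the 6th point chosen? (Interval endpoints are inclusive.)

21

By right end: [0,2]  [3,4]  [6,9]  [8,10]  [11,13]  [12,16]  [15,18]  [20,21]  [21,22]  [23,24]  [24,26]
[0,2] uncovered → point at 2; [3,4] uncovered → point at 4; [6,9] uncovered → point at 9; [11,13] uncovered → point at 13; [15,18] uncovered → point at 18; [20,21] uncovered → point at 21; [23,24] uncovered → point at 24.
Points: 2, 4, 9, 13, 18, 21, 24 (7 total).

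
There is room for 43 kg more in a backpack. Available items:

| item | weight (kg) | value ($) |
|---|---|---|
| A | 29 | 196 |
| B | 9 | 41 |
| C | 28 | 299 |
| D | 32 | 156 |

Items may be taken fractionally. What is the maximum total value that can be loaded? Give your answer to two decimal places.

400.38

Sort by value per unit weight and fill in that order.
Order: C (299/28=10.68) > A (196/29=6.76) > D (156/32=4.88) > B (41/9=4.56)
Fill: take C (28 @ 299) → take 15/29 of A → 101.38; 43/43 used.
Total value = 400.38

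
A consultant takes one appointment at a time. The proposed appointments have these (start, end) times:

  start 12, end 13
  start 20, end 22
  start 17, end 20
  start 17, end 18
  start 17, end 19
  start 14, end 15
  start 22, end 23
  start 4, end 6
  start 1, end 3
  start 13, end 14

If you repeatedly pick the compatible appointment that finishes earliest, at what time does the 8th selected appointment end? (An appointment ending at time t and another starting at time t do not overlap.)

23

Sort by end time and greedily take each interval whose start is ≥ the last chosen end.
Sorted by end: (1,3)  (4,6)  (12,13)  (13,14)  (14,15)  (17,18)  (17,19)  (17,20)  (20,22)  (22,23)
take (1,3); take (4,6); take (12,13); take (13,14); take (14,15); take (17,18); skip (17,19); take (20,22); take (22,23).
Selected: (1,3) (4,6) (12,13) (13,14) (14,15) (17,18) (20,22) (22,23)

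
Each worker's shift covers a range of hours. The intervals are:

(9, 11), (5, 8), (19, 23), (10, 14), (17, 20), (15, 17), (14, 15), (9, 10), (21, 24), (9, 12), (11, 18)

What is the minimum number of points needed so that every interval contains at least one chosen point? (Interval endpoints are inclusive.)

5

Sorted: [5,8] [9,10] [9,11] [9,12] [10,14] [14,15] [15,17] [11,18] [17,20] [19,23] [21,24]
{[5,8]} hit by 8; {[9,10],[9,11],[9,12],[10,14]} hit by 10; {[14,15],[15,17],[11,18]} hit by 15; {[17,20],[19,23]} hit by 20; {[21,24]} hit by 24.
Points: 8, 10, 15, 20, 24 (5 total).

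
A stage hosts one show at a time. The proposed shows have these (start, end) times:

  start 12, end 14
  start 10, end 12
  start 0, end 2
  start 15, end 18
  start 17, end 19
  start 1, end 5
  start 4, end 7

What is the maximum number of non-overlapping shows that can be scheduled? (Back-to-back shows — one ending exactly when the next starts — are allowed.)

Sort by end time and greedily take each interval whose start is ≥ the last chosen end.
By end time: (0,2), (1,5), (4,7), (10,12), (12,14), (15,18), (17,19).
Pick (0,2); next start ≥ 2 → (4,7); next start ≥ 7 → (10,12); next start ≥ 12 → (12,14); next start ≥ 14 → (15,18).
Selected 5 shows.

5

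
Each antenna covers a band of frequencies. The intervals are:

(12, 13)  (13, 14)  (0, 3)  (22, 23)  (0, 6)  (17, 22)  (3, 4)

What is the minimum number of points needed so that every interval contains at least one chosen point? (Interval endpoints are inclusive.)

Sorted: [0,3] [3,4] [0,6] [12,13] [13,14] [17,22] [22,23]
{[0,3],[3,4],[0,6]} hit by 3; {[12,13],[13,14]} hit by 13; {[17,22],[22,23]} hit by 22.
Points: 3, 13, 22 (3 total).

3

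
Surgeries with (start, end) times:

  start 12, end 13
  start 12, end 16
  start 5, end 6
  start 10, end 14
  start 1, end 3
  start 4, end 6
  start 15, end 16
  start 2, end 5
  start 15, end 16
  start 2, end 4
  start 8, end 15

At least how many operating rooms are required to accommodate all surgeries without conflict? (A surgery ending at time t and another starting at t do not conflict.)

The answer is the maximum number of intervals overlapping at any instant.
starts: [1, 2, 2, 4, 5, 8, 10, 12, 12, 15, 15]
ends:   [3, 4, 5, 6, 6, 13, 14, 15, 16, 16, 16]
s1→1 s2→2 s2→3 e3→2 e4→1 s4→2 e5→1 s5→2 e6→1 e6→0 s8→1 s10→2 s12→3 s12→4  — peak 4.

4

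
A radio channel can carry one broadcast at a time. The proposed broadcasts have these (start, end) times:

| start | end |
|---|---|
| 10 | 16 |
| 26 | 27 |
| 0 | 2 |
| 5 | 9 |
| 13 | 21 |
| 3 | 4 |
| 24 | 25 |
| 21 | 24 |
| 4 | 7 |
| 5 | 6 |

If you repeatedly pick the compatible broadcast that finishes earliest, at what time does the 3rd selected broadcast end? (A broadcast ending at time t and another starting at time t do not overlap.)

Sort by end time and greedily take each interval whose start is ≥ the last chosen end.
Sorted by end: (0,2)  (3,4)  (5,6)  (4,7)  (5,9)  (10,16)  (13,21)  (21,24)  (24,25)  (26,27)
take (0,2); take (3,4); take (5,6); take (10,16); take (21,24); take (24,25); take (26,27).
Selected: (0,2) (3,4) (5,6) (10,16) (21,24) (24,25) (26,27)

6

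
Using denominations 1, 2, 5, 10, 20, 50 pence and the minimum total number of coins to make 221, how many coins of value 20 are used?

1

221 − 4×50→21 − 1×20→1 − 1×1→0
Count of 20: 1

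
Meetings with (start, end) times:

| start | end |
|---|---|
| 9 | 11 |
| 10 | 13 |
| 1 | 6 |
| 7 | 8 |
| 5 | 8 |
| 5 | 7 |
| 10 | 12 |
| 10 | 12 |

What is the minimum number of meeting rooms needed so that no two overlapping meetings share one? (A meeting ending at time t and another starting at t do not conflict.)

4

Count concurrent intervals with a sweep; the peak is the room count.
Events (time:±→running): 1:+→1 5:+→2 5:+→3 6:-→2 7:-→1 7:+→2 8:-→1 8:-→0 9:+→1 10:+→2 10:+→3 10:+→4 … peak 4.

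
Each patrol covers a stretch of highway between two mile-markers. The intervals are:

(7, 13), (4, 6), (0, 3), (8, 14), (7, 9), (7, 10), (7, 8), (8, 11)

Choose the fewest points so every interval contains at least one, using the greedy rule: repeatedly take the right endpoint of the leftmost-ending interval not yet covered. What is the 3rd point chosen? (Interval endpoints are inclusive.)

8

Process intervals by earliest right end; each time one isn't hit yet, stab at its right endpoint.
By right end: [0,3]  [4,6]  [7,8]  [7,9]  [7,10]  [8,11]  [7,13]  [8,14]
[0,3] uncovered → point at 3; [4,6] uncovered → point at 6; [7,8] uncovered → point at 8.
Points: 3, 6, 8 (3 total).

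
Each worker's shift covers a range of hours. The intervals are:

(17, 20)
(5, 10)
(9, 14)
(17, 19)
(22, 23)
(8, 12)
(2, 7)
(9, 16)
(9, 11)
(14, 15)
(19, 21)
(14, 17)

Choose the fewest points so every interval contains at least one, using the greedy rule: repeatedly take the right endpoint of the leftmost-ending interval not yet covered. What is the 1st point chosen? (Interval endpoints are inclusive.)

7

Sort by right endpoint; whenever an interval is uncovered, place a point at its right end.
By right end: [2,7]  [5,10]  [9,11]  [8,12]  [9,14]  [14,15]  [9,16]  [14,17]  [17,19]  [17,20]  [19,21]  [22,23]
[2,7] uncovered → point at 7; [9,11] uncovered → point at 11; [14,15] uncovered → point at 15; [17,19] uncovered → point at 19; [22,23] uncovered → point at 23.
Points: 7, 11, 15, 19, 23 (5 total).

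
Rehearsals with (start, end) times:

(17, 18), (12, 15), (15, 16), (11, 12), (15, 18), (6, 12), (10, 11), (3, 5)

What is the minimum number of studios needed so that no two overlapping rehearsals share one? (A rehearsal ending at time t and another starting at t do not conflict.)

2

starts: [3, 6, 10, 11, 12, 15, 15, 17]
ends:   [5, 11, 12, 12, 15, 16, 18, 18]
s3→1 e5→0 s6→1 s10→2  — peak 2.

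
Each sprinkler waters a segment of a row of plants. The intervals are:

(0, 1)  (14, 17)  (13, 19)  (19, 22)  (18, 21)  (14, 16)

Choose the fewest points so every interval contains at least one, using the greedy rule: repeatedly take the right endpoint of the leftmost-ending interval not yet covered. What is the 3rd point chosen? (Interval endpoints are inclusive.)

Sort by right endpoint; whenever an interval is uncovered, place a point at its right end.
By right end: [0,1]  [14,16]  [14,17]  [13,19]  [18,21]  [19,22]
[0,1] uncovered → point at 1; [14,16] uncovered → point at 16; [18,21] uncovered → point at 21.
Points: 1, 16, 21 (3 total).

21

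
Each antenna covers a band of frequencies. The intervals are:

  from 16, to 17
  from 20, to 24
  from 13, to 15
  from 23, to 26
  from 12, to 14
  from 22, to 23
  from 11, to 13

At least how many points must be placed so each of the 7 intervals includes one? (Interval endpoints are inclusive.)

3

Sort by right endpoint; whenever an interval is uncovered, place a point at its right end.
By right end: [11,13]  [12,14]  [13,15]  [16,17]  [22,23]  [20,24]  [23,26]
[11,13] uncovered → point at 13; [16,17] uncovered → point at 17; [22,23] uncovered → point at 23.
Points: 13, 17, 23 (3 total).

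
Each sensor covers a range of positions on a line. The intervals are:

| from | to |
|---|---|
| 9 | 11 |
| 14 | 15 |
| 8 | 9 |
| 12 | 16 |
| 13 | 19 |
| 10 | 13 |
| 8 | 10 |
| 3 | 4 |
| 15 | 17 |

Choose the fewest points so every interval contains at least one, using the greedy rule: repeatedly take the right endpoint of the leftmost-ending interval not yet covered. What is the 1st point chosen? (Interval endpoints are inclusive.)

4

Sort by right endpoint; whenever an interval is uncovered, place a point at its right end.
By right end: [3,4]  [8,9]  [8,10]  [9,11]  [10,13]  [14,15]  [12,16]  [15,17]  [13,19]
[3,4] uncovered → point at 4; [8,9] uncovered → point at 9; [10,13] uncovered → point at 13; [14,15] uncovered → point at 15.
Points: 4, 9, 13, 15 (4 total).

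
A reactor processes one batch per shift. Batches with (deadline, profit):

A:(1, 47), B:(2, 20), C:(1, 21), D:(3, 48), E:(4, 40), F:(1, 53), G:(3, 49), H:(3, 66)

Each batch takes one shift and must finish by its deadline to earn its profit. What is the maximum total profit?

208

Take jobs in profit order; each goes to the latest open slot no later than its deadline.
By profit: H(d3,66), F(d1,53), G(d3,49), D(d3,48), A(d1,47), E(d4,40), C(d1,21), B(d2,20)
H→slot 3; F→slot 1; G→slot 2; D skipped; A skipped; E→slot 4; C skipped; B skipped.
Profit = 53 + 49 + 66 + 40 = 208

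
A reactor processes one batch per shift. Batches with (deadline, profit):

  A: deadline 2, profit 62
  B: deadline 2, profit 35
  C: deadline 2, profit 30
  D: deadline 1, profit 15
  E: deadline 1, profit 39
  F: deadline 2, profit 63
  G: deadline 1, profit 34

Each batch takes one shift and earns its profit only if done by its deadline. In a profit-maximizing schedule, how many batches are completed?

2

Sort by profit descending; place each in the latest free slot ≤ its deadline.
Profit order: F=63 A=62 E=39 B=35 G=34 C=30 D=15
Assign: F→slot 2, A→slot 1, E skipped, B skipped, G skipped, C skipped, D skipped.
Slots: [1:A] [2:F]
2 of 7 scheduled.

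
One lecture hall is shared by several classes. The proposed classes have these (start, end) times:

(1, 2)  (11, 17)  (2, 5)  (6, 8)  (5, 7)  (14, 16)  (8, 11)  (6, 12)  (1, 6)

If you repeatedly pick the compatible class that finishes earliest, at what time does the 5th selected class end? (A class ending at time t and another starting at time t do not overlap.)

Order by finish time; keep every interval that doesn't clash with the previous kept one.
By end time: (1,2), (2,5), (1,6), (5,7), (6,8), (8,11), (6,12), (14,16), (11,17).
Pick (1,2); next start ≥ 2 → (2,5); next start ≥ 5 → (5,7); next start ≥ 7 → (8,11); next start ≥ 11 → (14,16).
Selected: (1,2) (2,5) (5,7) (8,11) (14,16)

16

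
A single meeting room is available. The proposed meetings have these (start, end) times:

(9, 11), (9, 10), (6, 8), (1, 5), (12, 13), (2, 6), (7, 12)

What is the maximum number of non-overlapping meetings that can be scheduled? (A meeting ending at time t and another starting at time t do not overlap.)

4

By end time: (1,5), (2,6), (6,8), (9,10), (9,11), (7,12), (12,13).
Pick (1,5); next start ≥ 5 → (6,8); next start ≥ 8 → (9,10); next start ≥ 10 → (12,13).
Selected 4 meetings.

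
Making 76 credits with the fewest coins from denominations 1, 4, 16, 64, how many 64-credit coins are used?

76 − 1×64→12 − 3×4→0
Count of 64: 1

1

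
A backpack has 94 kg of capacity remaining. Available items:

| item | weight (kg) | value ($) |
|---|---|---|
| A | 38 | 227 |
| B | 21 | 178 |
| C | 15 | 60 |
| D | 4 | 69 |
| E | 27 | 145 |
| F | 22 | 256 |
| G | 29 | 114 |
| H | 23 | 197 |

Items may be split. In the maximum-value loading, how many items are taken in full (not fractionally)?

4

Sort by value per unit weight and fill in that order.
Order: D (69/4=17.25) > F (256/22=11.64) > H (197/23=8.57) > B (178/21=8.48) > A (227/38=5.97) > E (145/27=5.37) > C (60/15=4.00) > G (114/29=3.93)
Fill: take D (4 @ 69) → take F (22 @ 256) → take H (23 @ 197) → take B (21 @ 178) → take 24/38 of A → 143.37; 94/94 used.
4 item(s) taken whole; one partial (take 24/38 of A).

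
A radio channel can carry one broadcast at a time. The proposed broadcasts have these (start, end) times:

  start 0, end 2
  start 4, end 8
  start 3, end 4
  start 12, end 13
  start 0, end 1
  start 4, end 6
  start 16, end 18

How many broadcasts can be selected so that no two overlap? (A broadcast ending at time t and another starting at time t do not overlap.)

5

Order by finish time; keep every interval that doesn't clash with the previous kept one.
By end time: (0,1), (0,2), (3,4), (4,6), (4,8), (12,13), (16,18).
Pick (0,1); next start ≥ 1 → (3,4); next start ≥ 4 → (4,6); next start ≥ 6 → (12,13); next start ≥ 13 → (16,18).
Selected 5 broadcasts.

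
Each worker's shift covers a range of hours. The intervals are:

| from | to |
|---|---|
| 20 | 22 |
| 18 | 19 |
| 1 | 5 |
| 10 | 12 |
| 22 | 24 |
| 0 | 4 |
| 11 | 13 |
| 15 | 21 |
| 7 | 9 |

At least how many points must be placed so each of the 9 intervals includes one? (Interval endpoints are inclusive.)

5

Sorted: [0,4] [1,5] [7,9] [10,12] [11,13] [18,19] [15,21] [20,22] [22,24]
{[0,4],[1,5]} hit by 4; {[7,9]} hit by 9; {[10,12],[11,13]} hit by 12; {[18,19],[15,21]} hit by 19; {[20,22],[22,24]} hit by 22.
Points: 4, 9, 12, 19, 22 (5 total).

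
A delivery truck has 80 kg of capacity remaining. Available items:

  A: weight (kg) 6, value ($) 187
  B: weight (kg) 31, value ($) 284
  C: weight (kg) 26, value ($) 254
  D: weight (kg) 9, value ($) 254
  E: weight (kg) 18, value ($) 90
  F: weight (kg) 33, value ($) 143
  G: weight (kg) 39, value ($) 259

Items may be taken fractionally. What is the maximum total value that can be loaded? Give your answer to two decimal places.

Greedy by value/weight ratio, highest first.
Order: A (187/6=31.17) > D (254/9=28.22) > C (254/26=9.77) > B (284/31=9.16) > G (259/39=6.64) > E (90/18=5.00) > F (143/33=4.33)
Fill: take A (6 @ 187) → take D (9 @ 254) → take C (26 @ 254) → take B (31 @ 284) → take 8/39 of G → 53.13; 80/80 used.
Total value = 1032.13

1032.13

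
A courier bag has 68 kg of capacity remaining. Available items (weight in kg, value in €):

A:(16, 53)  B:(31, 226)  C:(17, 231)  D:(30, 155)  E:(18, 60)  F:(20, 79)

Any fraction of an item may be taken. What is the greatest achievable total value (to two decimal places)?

560.33

Order: C (231/17=13.59) > B (226/31=7.29) > D (155/30=5.17) > F (79/20=3.95) > E (60/18=3.33) > A (53/16=3.31)
Fill: take C (17 @ 231) → take B (31 @ 226) → take 20/30 of D → 103.33; 68/68 used.
Total value = 560.33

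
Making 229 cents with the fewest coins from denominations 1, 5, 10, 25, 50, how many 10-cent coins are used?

Use the largest denomination that fits, subtract, and repeat.
229 − 4×50→29 − 1×25→4 − 4×1→0
Count of 10: 0

0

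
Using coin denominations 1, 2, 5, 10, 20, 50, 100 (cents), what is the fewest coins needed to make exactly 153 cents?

Use the largest denomination that fits, subtract, and repeat.
153 = 1×100 + 1×50 + 1×2 + 1×1
Total coins = 1 + 1 + 1 + 1 = 4

4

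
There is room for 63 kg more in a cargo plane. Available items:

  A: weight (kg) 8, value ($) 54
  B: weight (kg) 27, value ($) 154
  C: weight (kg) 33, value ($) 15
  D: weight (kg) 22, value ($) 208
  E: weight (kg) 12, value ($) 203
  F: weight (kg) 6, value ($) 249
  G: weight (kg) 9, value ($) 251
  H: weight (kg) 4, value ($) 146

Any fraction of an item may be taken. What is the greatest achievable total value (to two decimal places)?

1122.41

Greedy by value/weight ratio, highest first.
Ratios (sorted): F 41.50, H 36.50, G 27.89, E 16.92, D 9.45, A 6.75, B 5.70, C 0.45
take F (6 @ 249); take H (4 @ 146); take G (9 @ 251); take E (12 @ 203); take D (22 @ 208); take A (8 @ 54); take 2/27 of B → 11.41. Capacity used 63/63.
Total value = 1122.41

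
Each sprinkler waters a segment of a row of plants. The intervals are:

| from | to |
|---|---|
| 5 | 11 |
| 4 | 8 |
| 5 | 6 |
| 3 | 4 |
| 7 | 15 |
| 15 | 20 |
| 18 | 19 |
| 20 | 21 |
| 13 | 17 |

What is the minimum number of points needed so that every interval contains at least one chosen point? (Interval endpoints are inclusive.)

5

Process intervals by earliest right end; each time one isn't hit yet, stab at its right endpoint.
By right end: [3,4]  [5,6]  [4,8]  [5,11]  [7,15]  [13,17]  [18,19]  [15,20]  [20,21]
[3,4] uncovered → point at 4; [5,6] uncovered → point at 6; [7,15] uncovered → point at 15; [18,19] uncovered → point at 19; [20,21] uncovered → point at 21.
Points: 4, 6, 15, 19, 21 (5 total).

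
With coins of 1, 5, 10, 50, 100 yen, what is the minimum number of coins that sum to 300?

Greedy: take as many of the largest coin as possible, then repeat with the remainder.
300 − 3×100→0
Total coins = 3 = 3

3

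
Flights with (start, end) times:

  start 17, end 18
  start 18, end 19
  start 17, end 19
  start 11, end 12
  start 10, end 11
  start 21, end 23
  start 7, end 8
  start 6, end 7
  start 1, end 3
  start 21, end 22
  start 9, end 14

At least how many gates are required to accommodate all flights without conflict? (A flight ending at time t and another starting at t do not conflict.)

2

Count concurrent intervals with a sweep; the peak is the room count.
Events (time:±→running): 1:+→1 3:-→0 6:+→1 7:-→0 7:+→1 8:-→0 9:+→1 10:+→2 … peak 2.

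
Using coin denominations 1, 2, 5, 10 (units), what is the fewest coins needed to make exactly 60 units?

6

Greedy: take as many of the largest coin as possible, then repeat with the remainder.
60 = 6×10
Total coins = 6 = 6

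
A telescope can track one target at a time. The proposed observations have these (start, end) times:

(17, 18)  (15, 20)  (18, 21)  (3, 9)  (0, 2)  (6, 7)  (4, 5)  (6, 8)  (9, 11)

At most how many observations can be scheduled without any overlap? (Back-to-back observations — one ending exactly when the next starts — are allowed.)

6

Order by finish time; keep every interval that doesn't clash with the previous kept one.
Sorted by end: (0,2)  (4,5)  (6,7)  (6,8)  (3,9)  (9,11)  (17,18)  (15,20)  (18,21)
take (0,2); take (4,5); take (6,7); skip (6,8); take (9,11); take (17,18); skip (15,20); take (18,21).
Selected 6 observations.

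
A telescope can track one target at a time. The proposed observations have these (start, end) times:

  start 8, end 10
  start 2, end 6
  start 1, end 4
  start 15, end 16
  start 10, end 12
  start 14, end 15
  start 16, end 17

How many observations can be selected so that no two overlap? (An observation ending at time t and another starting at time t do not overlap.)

Greedy by earliest finish: after sorting by end time, pick each interval compatible with the last pick.
Sorted by end: (1,4)  (2,6)  (8,10)  (10,12)  (14,15)  (15,16)  (16,17)
take (1,4); skip (2,6); take (8,10); take (10,12); take (14,15); take (15,16); take (16,17).
Selected 6 observations.

6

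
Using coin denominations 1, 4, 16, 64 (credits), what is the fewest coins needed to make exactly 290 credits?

8

Greedy: take as many of the largest coin as possible, then repeat with the remainder.
290 − 4×64→34 − 2×16→2 − 2×1→0
Total coins = 4 + 2 + 2 = 8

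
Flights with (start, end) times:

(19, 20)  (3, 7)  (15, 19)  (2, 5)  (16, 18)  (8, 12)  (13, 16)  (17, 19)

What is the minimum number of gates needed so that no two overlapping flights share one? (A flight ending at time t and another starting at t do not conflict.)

Count concurrent intervals with a sweep; the peak is the room count.
Events (time:±→running): 2:+→1 3:+→2 5:-→1 7:-→0 8:+→1 12:-→0 13:+→1 15:+→2 16:-→1 16:+→2 17:+→3 … peak 3.

3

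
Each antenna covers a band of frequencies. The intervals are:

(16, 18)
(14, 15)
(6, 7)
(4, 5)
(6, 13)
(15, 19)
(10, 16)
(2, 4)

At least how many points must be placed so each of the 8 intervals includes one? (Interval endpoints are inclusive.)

Process intervals by earliest right end; each time one isn't hit yet, stab at its right endpoint.
By right end: [2,4]  [4,5]  [6,7]  [6,13]  [14,15]  [10,16]  [16,18]  [15,19]
[2,4] uncovered → point at 4; [6,7] uncovered → point at 7; [14,15] uncovered → point at 15; [16,18] uncovered → point at 18.
Points: 4, 7, 15, 18 (4 total).

4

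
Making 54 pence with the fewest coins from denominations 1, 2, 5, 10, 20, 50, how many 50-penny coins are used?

1

Greedy: take as many of the largest coin as possible, then repeat with the remainder.
54 = 1×50 + 2×2
Count of 50: 1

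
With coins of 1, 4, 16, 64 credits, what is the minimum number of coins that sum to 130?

130 − 2×64→2 − 2×1→0
Total coins = 2 + 2 = 4

4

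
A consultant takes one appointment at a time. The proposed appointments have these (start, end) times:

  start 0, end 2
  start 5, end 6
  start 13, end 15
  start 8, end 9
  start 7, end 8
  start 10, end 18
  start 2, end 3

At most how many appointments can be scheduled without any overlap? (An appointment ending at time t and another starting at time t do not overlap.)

6

Greedy by earliest finish: after sorting by end time, pick each interval compatible with the last pick.
Sorted by end: (0,2)  (2,3)  (5,6)  (7,8)  (8,9)  (13,15)  (10,18)
take (0,2); take (2,3); take (5,6); take (7,8); take (8,9); take (13,15).
Selected 6 appointments.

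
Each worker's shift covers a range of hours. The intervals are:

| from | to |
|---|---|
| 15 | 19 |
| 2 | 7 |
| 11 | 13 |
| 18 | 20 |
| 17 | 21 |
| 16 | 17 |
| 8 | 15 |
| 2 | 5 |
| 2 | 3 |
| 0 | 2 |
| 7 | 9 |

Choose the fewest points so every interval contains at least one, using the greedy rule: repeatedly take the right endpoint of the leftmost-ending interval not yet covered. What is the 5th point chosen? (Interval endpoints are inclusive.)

20

Sort by right endpoint; whenever an interval is uncovered, place a point at its right end.
By right end: [0,2]  [2,3]  [2,5]  [2,7]  [7,9]  [11,13]  [8,15]  [16,17]  [15,19]  [18,20]  [17,21]
[0,2] uncovered → point at 2; [7,9] uncovered → point at 9; [11,13] uncovered → point at 13; [16,17] uncovered → point at 17; [18,20] uncovered → point at 20.
Points: 2, 9, 13, 17, 20 (5 total).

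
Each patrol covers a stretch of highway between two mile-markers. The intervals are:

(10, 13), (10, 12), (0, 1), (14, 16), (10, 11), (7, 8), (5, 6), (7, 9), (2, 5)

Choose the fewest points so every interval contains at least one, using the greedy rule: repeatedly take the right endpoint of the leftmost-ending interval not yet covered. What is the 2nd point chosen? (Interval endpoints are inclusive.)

5

Sort by right endpoint; whenever an interval is uncovered, place a point at its right end.
By right end: [0,1]  [2,5]  [5,6]  [7,8]  [7,9]  [10,11]  [10,12]  [10,13]  [14,16]
[0,1] uncovered → point at 1; [2,5] uncovered → point at 5; [7,8] uncovered → point at 8; [10,11] uncovered → point at 11; [14,16] uncovered → point at 16.
Points: 1, 5, 8, 11, 16 (5 total).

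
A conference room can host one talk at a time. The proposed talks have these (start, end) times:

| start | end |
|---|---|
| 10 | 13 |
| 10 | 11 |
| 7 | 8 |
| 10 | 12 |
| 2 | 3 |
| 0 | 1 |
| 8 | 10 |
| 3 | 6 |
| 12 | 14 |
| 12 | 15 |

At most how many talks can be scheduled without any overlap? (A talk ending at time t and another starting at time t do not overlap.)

7

Sorted by end: (0,1)  (2,3)  (3,6)  (7,8)  (8,10)  (10,11)  (10,12)  (10,13)  (12,14)  (12,15)
take (0,1); take (2,3); take (3,6); take (7,8); take (8,10); take (10,11); skip (10,12); take (12,14).
Selected 7 talks.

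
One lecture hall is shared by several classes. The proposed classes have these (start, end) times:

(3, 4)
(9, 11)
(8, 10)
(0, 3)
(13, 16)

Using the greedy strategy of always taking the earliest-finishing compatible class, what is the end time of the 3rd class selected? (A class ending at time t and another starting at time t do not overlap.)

Greedy by earliest finish: after sorting by end time, pick each interval compatible with the last pick.
By end time: (0,3), (3,4), (8,10), (9,11), (13,16).
Pick (0,3); next start ≥ 3 → (3,4); next start ≥ 4 → (8,10); next start ≥ 10 → (13,16).
Selected: (0,3) (3,4) (8,10) (13,16)

10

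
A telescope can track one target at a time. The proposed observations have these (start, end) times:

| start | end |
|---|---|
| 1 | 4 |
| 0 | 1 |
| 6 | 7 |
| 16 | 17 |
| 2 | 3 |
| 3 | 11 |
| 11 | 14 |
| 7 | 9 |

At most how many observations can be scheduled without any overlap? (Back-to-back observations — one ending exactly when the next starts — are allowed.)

6

Order by finish time; keep every interval that doesn't clash with the previous kept one.
By end time: (0,1), (2,3), (1,4), (6,7), (7,9), (3,11), (11,14), (16,17).
Pick (0,1); next start ≥ 1 → (2,3); next start ≥ 3 → (6,7); next start ≥ 7 → (7,9); next start ≥ 9 → (11,14); next start ≥ 14 → (16,17).
Selected 6 observations.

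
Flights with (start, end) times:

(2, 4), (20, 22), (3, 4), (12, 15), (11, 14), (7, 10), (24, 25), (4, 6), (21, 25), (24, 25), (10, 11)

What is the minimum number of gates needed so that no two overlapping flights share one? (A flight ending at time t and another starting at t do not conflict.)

3

Count concurrent intervals with a sweep; the peak is the room count.
Events (time:±→running): 2:+→1 3:+→2 4:-→1 4:-→0 4:+→1 6:-→0 7:+→1 10:-→0 10:+→1 11:-→0 11:+→1 12:+→2 14:-→1 15:-→0 20:+→1 21:+→2 22:-→1 24:+→2 24:+→3 … peak 3.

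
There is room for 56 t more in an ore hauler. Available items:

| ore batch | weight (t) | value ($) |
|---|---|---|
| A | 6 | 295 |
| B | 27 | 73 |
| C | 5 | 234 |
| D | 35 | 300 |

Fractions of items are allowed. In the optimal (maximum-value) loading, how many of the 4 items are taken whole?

3

Greedy by value/weight ratio, highest first.
Order: A (295/6=49.17) > C (234/5=46.80) > D (300/35=8.57) > B (73/27=2.70)
Fill: take A (6 @ 295) → take C (5 @ 234) → take D (35 @ 300) → take 10/27 of B → 27.04; 56/56 used.
3 item(s) taken whole; one partial (take 10/27 of B).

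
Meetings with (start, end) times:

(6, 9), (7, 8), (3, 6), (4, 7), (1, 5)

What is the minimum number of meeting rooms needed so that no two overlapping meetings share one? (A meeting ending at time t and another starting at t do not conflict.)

3

Events (time:±→running): 1:+→1 3:+→2 4:+→3 … peak 3.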